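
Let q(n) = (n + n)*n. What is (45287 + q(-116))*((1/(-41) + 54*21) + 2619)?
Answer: 11109404528/41 ≈ 2.7096e+8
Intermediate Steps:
q(n) = 2*n**2 (q(n) = (2*n)*n = 2*n**2)
(45287 + q(-116))*((1/(-41) + 54*21) + 2619) = (45287 + 2*(-116)**2)*((1/(-41) + 54*21) + 2619) = (45287 + 2*13456)*((-1/41 + 1134) + 2619) = (45287 + 26912)*(46493/41 + 2619) = 72199*(153872/41) = 11109404528/41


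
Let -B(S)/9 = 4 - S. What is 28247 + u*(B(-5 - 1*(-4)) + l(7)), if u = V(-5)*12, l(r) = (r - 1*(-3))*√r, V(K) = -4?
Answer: 30407 - 480*√7 ≈ 29137.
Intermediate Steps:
l(r) = √r*(3 + r) (l(r) = (r + 3)*√r = (3 + r)*√r = √r*(3 + r))
B(S) = -36 + 9*S (B(S) = -9*(4 - S) = -36 + 9*S)
u = -48 (u = -4*12 = -48)
28247 + u*(B(-5 - 1*(-4)) + l(7)) = 28247 - 48*((-36 + 9*(-5 - 1*(-4))) + √7*(3 + 7)) = 28247 - 48*((-36 + 9*(-5 + 4)) + √7*10) = 28247 - 48*((-36 + 9*(-1)) + 10*√7) = 28247 - 48*((-36 - 9) + 10*√7) = 28247 - 48*(-45 + 10*√7) = 28247 + (2160 - 480*√7) = 30407 - 480*√7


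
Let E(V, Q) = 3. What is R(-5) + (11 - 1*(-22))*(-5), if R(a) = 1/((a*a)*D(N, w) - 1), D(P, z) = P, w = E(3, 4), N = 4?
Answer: -16334/99 ≈ -164.99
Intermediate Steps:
w = 3
R(a) = 1/(-1 + 4*a²) (R(a) = 1/((a*a)*4 - 1) = 1/(a²*4 - 1) = 1/(4*a² - 1) = 1/(-1 + 4*a²))
R(-5) + (11 - 1*(-22))*(-5) = 1/(-1 + 4*(-5)²) + (11 - 1*(-22))*(-5) = 1/(-1 + 4*25) + (11 + 22)*(-5) = 1/(-1 + 100) + 33*(-5) = 1/99 - 165 = -16334/99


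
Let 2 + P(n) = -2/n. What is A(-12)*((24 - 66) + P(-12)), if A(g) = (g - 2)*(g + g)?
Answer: -14728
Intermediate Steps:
P(n) = -2 - 2/n
A(g) = 2*g*(-2 + g) (A(g) = (-2 + g)*(2*g) = 2*g*(-2 + g))
A(-12)*((24 - 66) + P(-12)) = (2*(-12)*(-2 - 12))*((24 - 66) + (-2 - 2/(-12))) = (2*(-12)*(-14))*(-42 + (-2 - 2*(-1/12))) = 336*(-42 + (-2 + ⅙)) = 336*(-42 - 11/6) = 336*(-263/6) = -14728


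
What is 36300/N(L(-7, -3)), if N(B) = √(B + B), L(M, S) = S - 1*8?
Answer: -1650*I*√22 ≈ -7739.2*I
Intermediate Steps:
L(M, S) = -8 + S (L(M, S) = S - 8 = -8 + S)
N(B) = √2*√B (N(B) = √(2*B) = √2*√B)
36300/N(L(-7, -3)) = 36300/((√2*√(-8 - 3))) = 36300/((√2*√(-11))) = 36300/((√2*(I*√11))) = 36300/((I*√22)) = 36300*(-I*√22/22) = -1650*I*√22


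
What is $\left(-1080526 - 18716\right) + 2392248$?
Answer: $1293006$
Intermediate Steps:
$\left(-1080526 - 18716\right) + 2392248 = -1099242 + 2392248 = 1293006$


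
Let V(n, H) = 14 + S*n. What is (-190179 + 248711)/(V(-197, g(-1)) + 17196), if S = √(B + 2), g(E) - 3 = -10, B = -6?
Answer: 125916965/37042417 + 2882701*I/37042417 ≈ 3.3993 + 0.077822*I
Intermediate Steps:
g(E) = -7 (g(E) = 3 - 10 = -7)
S = 2*I (S = √(-6 + 2) = √(-4) = 2*I ≈ 2.0*I)
V(n, H) = 14 + 2*I*n (V(n, H) = 14 + (2*I)*n = 14 + 2*I*n)
(-190179 + 248711)/(V(-197, g(-1)) + 17196) = (-190179 + 248711)/((14 + 2*I*(-197)) + 17196) = 58532/((14 - 394*I) + 17196) = 58532/(17210 - 394*I) = 58532*((17210 + 394*I)/296339336) = 14633*(17210 + 394*I)/74084834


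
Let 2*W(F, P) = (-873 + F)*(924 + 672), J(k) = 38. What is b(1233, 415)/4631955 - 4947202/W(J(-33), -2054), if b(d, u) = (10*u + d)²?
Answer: 1407441807376/102880352505 ≈ 13.680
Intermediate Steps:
b(d, u) = (d + 10*u)²
W(F, P) = -696654 + 798*F (W(F, P) = ((-873 + F)*(924 + 672))/2 = ((-873 + F)*1596)/2 = (-1393308 + 1596*F)/2 = -696654 + 798*F)
b(1233, 415)/4631955 - 4947202/W(J(-33), -2054) = (1233 + 10*415)²/4631955 - 4947202/(-696654 + 798*38) = (1233 + 4150)²*(1/4631955) - 4947202/(-696654 + 30324) = 5383²*(1/4631955) - 4947202/(-666330) = 28976689*(1/4631955) - 4947202*(-1/666330) = 28976689/4631955 + 2473601/333165 = 1407441807376/102880352505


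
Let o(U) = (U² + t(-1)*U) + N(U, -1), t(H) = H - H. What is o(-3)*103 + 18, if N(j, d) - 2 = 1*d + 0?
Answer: 1048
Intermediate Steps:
N(j, d) = 2 + d (N(j, d) = 2 + (1*d + 0) = 2 + (d + 0) = 2 + d)
t(H) = 0
o(U) = 1 + U² (o(U) = (U² + 0*U) + (2 - 1) = (U² + 0) + 1 = U² + 1 = 1 + U²)
o(-3)*103 + 18 = (1 + (-3)²)*103 + 18 = (1 + 9)*103 + 18 = 10*103 + 18 = 1030 + 18 = 1048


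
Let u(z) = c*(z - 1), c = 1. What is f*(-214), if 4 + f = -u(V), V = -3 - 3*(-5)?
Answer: 3210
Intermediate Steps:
V = 12 (V = -3 + 15 = 12)
u(z) = -1 + z (u(z) = 1*(z - 1) = 1*(-1 + z) = -1 + z)
f = -15 (f = -4 - (-1 + 12) = -4 - 1*11 = -4 - 11 = -15)
f*(-214) = -15*(-214) = 3210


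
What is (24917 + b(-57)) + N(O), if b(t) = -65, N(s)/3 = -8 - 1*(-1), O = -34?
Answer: 24831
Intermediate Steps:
N(s) = -21 (N(s) = 3*(-8 - 1*(-1)) = 3*(-8 + 1) = 3*(-7) = -21)
(24917 + b(-57)) + N(O) = (24917 - 65) - 21 = 24852 - 21 = 24831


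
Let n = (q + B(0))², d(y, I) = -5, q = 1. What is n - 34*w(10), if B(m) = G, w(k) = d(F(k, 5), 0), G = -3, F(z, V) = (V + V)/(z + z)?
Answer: 174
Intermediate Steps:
F(z, V) = V/z (F(z, V) = (2*V)/((2*z)) = (2*V)*(1/(2*z)) = V/z)
w(k) = -5
B(m) = -3
n = 4 (n = (1 - 3)² = (-2)² = 4)
n - 34*w(10) = 4 - 34*(-5) = 4 + 170 = 174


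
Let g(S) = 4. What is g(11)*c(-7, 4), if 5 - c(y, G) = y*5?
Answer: 160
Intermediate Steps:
c(y, G) = 5 - 5*y (c(y, G) = 5 - y*5 = 5 - 5*y)
g(11)*c(-7, 4) = 4*(5 - 5*(-7)) = 4*(5 + 35) = 4*40 = 160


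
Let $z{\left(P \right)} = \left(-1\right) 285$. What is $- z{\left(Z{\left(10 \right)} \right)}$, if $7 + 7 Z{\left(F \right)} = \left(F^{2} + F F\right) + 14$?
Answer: $285$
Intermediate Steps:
$Z{\left(F \right)} = 1 + \frac{2 F^{2}}{7}$ ($Z{\left(F \right)} = -1 + \frac{\left(F^{2} + F F\right) + 14}{7} = -1 + \frac{\left(F^{2} + F^{2}\right) + 14}{7} = -1 + \frac{2 F^{2} + 14}{7} = -1 + \frac{14 + 2 F^{2}}{7} = -1 + \left(2 + \frac{2 F^{2}}{7}\right) = 1 + \frac{2 F^{2}}{7}$)
$z{\left(P \right)} = -285$
$- z{\left(Z{\left(10 \right)} \right)} = \left(-1\right) \left(-285\right) = 285$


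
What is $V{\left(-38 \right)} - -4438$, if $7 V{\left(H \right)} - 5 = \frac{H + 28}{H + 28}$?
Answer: $\frac{31072}{7} \approx 4438.9$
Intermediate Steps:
$V{\left(H \right)} = \frac{6}{7}$ ($V{\left(H \right)} = \frac{5}{7} + \frac{\left(H + 28\right) \frac{1}{H + 28}}{7} = \frac{5}{7} + \frac{\left(28 + H\right) \frac{1}{28 + H}}{7} = \frac{5}{7} + \frac{1}{7} \cdot 1 = \frac{5}{7} + \frac{1}{7} = \frac{6}{7}$)
$V{\left(-38 \right)} - -4438 = \frac{6}{7} - -4438 = \frac{6}{7} + 4438 = \frac{31072}{7}$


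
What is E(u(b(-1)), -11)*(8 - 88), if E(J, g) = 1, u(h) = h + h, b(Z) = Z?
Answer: -80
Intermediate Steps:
u(h) = 2*h
E(u(b(-1)), -11)*(8 - 88) = 1*(8 - 88) = 1*(-80) = -80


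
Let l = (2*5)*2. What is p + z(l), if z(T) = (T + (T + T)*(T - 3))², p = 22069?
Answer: 512069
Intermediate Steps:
l = 20 (l = 10*2 = 20)
z(T) = (T + 2*T*(-3 + T))² (z(T) = (T + (2*T)*(-3 + T))² = (T + 2*T*(-3 + T))²)
p + z(l) = 22069 + 20²*(-5 + 2*20)² = 22069 + 400*(-5 + 40)² = 22069 + 400*35² = 22069 + 400*1225 = 22069 + 490000 = 512069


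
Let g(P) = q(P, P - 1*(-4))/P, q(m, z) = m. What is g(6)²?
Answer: 1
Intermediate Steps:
g(P) = 1 (g(P) = P/P = 1)
g(6)² = 1² = 1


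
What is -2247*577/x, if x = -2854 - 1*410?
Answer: 432173/1088 ≈ 397.22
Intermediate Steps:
x = -3264 (x = -2854 - 410 = -3264)
-2247*577/x = -2247/((-3264/577)) = -2247/((-3264*1/577)) = -2247/(-3264/577) = -2247*(-577/3264) = 432173/1088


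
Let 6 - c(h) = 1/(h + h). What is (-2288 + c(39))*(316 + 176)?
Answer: -14595754/13 ≈ -1.1228e+6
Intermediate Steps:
c(h) = 6 - 1/(2*h) (c(h) = 6 - 1/(h + h) = 6 - 1/(2*h))
(-2288 + c(39))*(316 + 176) = (-2288 + (6 - ½/39))*(316 + 176) = (-2288 + (6 - ½*1/39))*492 = (-2288 + (6 - 1/78))*492 = (-2288 + 467/78)*492 = -177997/78*492 = -14595754/13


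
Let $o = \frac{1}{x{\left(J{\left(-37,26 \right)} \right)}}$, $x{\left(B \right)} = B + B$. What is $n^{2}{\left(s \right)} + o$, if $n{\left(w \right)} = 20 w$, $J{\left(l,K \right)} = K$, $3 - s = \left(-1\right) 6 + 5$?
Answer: $\frac{332801}{52} \approx 6400.0$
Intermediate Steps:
$s = 4$ ($s = 3 - \left(\left(-1\right) 6 + 5\right) = 3 - \left(-6 + 5\right) = 3 - -1 = 3 + 1 = 4$)
$x{\left(B \right)} = 2 B$
$o = \frac{1}{52}$ ($o = \frac{1}{2 \cdot 26} = \frac{1}{52} \approx 0.019231$)
$n^{2}{\left(s \right)} + o = \left(20 \cdot 4\right)^{2} + \frac{1}{52} = 80^{2} + \frac{1}{52} = 6400 + \frac{1}{52} = \frac{332801}{52}$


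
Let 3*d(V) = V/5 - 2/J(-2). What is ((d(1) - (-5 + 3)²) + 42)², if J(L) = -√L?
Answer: 325991/225 - 1142*I*√2/45 ≈ 1448.8 - 35.89*I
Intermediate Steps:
d(V) = V/15 - I*√2/3 (d(V) = (V/5 - 2*I*√2/2)/3 = (V/5 - I*√2)/3 = V/15 - I*√2/3)
((d(1) - (-5 + 3)²) + 42)² = ((((1/15)*1 - I*√2/3) - (-5 + 3)²) + 42)² = (((1/15 - I*√2/3) - 1*(-2)²) + 42)² = (((1/15 - I*√2/3) - 1*4) + 42)² = (((1/15 - I*√2/3) - 4) + 42)² = ((-59/15 - I*√2/3) + 42)² = (571/15 - I*√2/3)²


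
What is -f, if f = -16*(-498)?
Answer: -7968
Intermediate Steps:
f = 7968
-f = -1*7968 = -7968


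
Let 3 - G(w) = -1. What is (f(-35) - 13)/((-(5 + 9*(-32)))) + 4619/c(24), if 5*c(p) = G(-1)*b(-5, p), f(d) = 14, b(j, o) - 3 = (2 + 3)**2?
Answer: 6535997/31696 ≈ 206.21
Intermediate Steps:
b(j, o) = 28 (b(j, o) = 3 + (2 + 3)**2 = 3 + 5**2 = 3 + 25 = 28)
G(w) = 4 (G(w) = 3 - 1*(-1) = 3 + 1 = 4)
c(p) = 112/5 (c(p) = (4*28)/5 = (1/5)*112 = 112/5)
(f(-35) - 13)/((-(5 + 9*(-32)))) + 4619/c(24) = (14 - 13)/((-(5 + 9*(-32)))) + 4619/(112/5) = 1/(-(5 - 288)) + 4619*(5/112) = 1/(-1*(-283)) + 23095/112 = 1/283 + 23095/112 = 6535997/31696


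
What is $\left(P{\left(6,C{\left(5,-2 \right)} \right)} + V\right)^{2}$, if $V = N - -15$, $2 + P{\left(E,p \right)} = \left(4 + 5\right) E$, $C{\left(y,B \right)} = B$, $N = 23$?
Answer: $8100$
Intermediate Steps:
$P{\left(E,p \right)} = -2 + 9 E$ ($P{\left(E,p \right)} = -2 + \left(4 + 5\right) E = -2 + 9 E$)
$V = 38$ ($V = 23 - -15 = 23 + 15 = 38$)
$\left(P{\left(6,C{\left(5,-2 \right)} \right)} + V\right)^{2} = \left(\left(-2 + 9 \cdot 6\right) + 38\right)^{2} = \left(\left(-2 + 54\right) + 38\right)^{2} = \left(52 + 38\right)^{2} = 90^{2} = 8100$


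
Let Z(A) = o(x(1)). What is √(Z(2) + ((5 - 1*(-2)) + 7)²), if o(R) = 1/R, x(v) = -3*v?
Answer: √1761/3 ≈ 13.988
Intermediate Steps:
Z(A) = -⅓ (Z(A) = 1/(-3*1) = 1/(-3) = -⅓)
√(Z(2) + ((5 - 1*(-2)) + 7)²) = √(-⅓ + ((5 - 1*(-2)) + 7)²) = √(-⅓ + ((5 + 2) + 7)²) = √(-⅓ + (7 + 7)²) = √(-⅓ + 14²) = √(-⅓ + 196) = √(587/3) = √1761/3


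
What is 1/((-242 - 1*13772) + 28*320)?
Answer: -1/5054 ≈ -0.00019786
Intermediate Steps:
1/((-242 - 1*13772) + 28*320) = 1/((-242 - 13772) + 8960) = 1/(-14014 + 8960) = 1/(-5054) = -1/5054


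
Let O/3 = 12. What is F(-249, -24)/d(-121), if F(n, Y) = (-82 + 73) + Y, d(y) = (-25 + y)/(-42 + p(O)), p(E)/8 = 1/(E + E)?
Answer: -4147/438 ≈ -9.4680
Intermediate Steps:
O = 36 (O = 3*12 = 36)
p(E) = 4/E (p(E) = 8/(E + E) = 8/((2*E)) = 8*(1/(2*E)) = 4/E)
d(y) = 225/377 - 9*y/377 (d(y) = (-25 + y)/(-42 + 4/36) = (-25 + y)/(-42 + 4*(1/36)) = (-25 + y)/(-42 + ⅑) = (-25 + y)/(-377/9) = (-25 + y)*(-9/377) = 225/377 - 9*y/377)
F(n, Y) = -9 + Y
F(-249, -24)/d(-121) = (-9 - 24)/(225/377 - 9/377*(-121)) = -33/(225/377 + 1089/377) = -33/1314/377 = -33*377/1314 = -4147/438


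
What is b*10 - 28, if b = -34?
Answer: -368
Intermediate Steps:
b*10 - 28 = -34*10 - 28 = -340 - 28 = -368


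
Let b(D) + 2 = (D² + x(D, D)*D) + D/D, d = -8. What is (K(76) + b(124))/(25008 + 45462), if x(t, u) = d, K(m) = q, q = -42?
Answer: 14341/70470 ≈ 0.20351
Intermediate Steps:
K(m) = -42
x(t, u) = -8
b(D) = -1 + D² - 8*D (b(D) = -2 + ((D² - 8*D) + D/D) = -2 + ((D² - 8*D) + 1) = -2 + (1 + D² - 8*D) = -1 + D² - 8*D)
(K(76) + b(124))/(25008 + 45462) = (-42 + (-1 + 124² - 8*124))/(25008 + 45462) = (-42 + (-1 + 15376 - 992))/70470 = (-42 + 14383)*(1/70470) = 14341*(1/70470) = 14341/70470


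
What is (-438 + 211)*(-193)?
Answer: 43811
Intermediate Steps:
(-438 + 211)*(-193) = -227*(-193) = 43811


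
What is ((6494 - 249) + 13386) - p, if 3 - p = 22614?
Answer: 42242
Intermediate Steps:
p = -22611 (p = 3 - 1*22614 = 3 - 22614 = -22611)
((6494 - 249) + 13386) - p = ((6494 - 249) + 13386) - 1*(-22611) = (6245 + 13386) + 22611 = 19631 + 22611 = 42242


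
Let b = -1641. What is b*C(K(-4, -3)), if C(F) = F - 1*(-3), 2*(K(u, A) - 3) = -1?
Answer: -18051/2 ≈ -9025.5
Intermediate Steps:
K(u, A) = 5/2 (K(u, A) = 3 + (½)*(-1) = 3 - ½ = 5/2)
C(F) = 3 + F (C(F) = F + 3 = 3 + F)
b*C(K(-4, -3)) = -1641*(3 + 5/2) = -1641*11/2 = -18051/2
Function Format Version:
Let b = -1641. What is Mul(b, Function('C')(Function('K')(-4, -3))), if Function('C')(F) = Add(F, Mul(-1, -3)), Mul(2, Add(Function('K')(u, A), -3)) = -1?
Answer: Rational(-18051, 2) ≈ -9025.5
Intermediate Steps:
Function('K')(u, A) = Rational(5, 2) (Function('K')(u, A) = Add(3, Mul(Rational(1, 2), -1)) = Add(3, Rational(-1, 2)) = Rational(5, 2))
Function('C')(F) = Add(3, F) (Function('C')(F) = Add(F, 3) = Add(3, F))
Mul(b, Function('C')(Function('K')(-4, -3))) = Mul(-1641, Add(3, Rational(5, 2))) = Mul(-1641, Rational(11, 2)) = Rational(-18051, 2)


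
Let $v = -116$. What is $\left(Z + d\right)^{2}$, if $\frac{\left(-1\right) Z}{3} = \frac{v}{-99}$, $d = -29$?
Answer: $\frac{1151329}{1089} \approx 1057.2$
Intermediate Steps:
$Z = - \frac{116}{33}$ ($Z = - 3 \left(- \frac{116}{-99}\right) = - 3 \left(\left(-116\right) \left(- \frac{1}{99}\right)\right) = \left(-3\right) \frac{116}{99} = - \frac{116}{33} \approx -3.5152$)
$\left(Z + d\right)^{2} = \left(- \frac{116}{33} - 29\right)^{2} = \left(- \frac{1073}{33}\right)^{2} = \frac{1151329}{1089}$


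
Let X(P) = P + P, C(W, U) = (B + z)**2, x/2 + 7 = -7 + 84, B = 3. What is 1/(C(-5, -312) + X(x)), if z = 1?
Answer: 1/296 ≈ 0.0033784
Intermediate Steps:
x = 140 (x = -14 + 2*(-7 + 84) = -14 + 2*77 = -14 + 154 = 140)
C(W, U) = 16 (C(W, U) = (3 + 1)**2 = 4**2 = 16)
X(P) = 2*P
1/(C(-5, -312) + X(x)) = 1/(16 + 2*140) = 1/(16 + 280) = 1/296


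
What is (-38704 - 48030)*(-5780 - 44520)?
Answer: 4362720200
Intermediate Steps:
(-38704 - 48030)*(-5780 - 44520) = -86734*(-50300) = 4362720200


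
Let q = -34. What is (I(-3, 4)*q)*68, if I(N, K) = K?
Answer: -9248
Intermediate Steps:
(I(-3, 4)*q)*68 = (4*(-34))*68 = -136*68 = -9248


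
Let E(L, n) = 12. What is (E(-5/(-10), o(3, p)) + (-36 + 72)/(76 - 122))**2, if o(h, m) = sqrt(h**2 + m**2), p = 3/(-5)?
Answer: 66564/529 ≈ 125.83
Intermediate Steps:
p = -3/5 (p = 3*(-1/5) = -3/5 ≈ -0.60000)
(E(-5/(-10), o(3, p)) + (-36 + 72)/(76 - 122))**2 = (12 + (-36 + 72)/(76 - 122))**2 = (12 + 36/(-46))**2 = (12 + 36*(-1/46))**2 = (12 - 18/23)**2 = (258/23)**2 = 66564/529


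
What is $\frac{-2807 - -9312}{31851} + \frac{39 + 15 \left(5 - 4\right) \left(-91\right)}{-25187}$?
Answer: $\frac{206075861}{802231137} \approx 0.25688$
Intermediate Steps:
$\frac{-2807 - -9312}{31851} + \frac{39 + 15 \left(5 - 4\right) \left(-91\right)}{-25187} = \left(-2807 + 9312\right) \frac{1}{31851} + \left(39 + 15 \cdot 1 \left(-91\right)\right) \left(- \frac{1}{25187}\right) = 6505 \cdot \frac{1}{31851} + \left(39 + 15 \left(-91\right)\right) \left(- \frac{1}{25187}\right) = \frac{6505}{31851} + \left(39 - 1365\right) \left(- \frac{1}{25187}\right) = \frac{6505}{31851} - - \frac{1326}{25187} = \frac{6505}{31851} + \frac{1326}{25187} = \frac{206075861}{802231137}$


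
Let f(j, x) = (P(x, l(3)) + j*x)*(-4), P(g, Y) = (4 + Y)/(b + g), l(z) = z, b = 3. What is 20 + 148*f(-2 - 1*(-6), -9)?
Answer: 66068/3 ≈ 22023.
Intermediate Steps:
P(g, Y) = (4 + Y)/(3 + g)
f(j, x) = -28/(3 + x) - 4*j*x (f(j, x) = ((4 + 3)/(3 + x) + j*x)*(-4) = (7/(3 + x) + j*x)*(-4) = -28/(3 + x) - 4*j*x)
20 + 148*f(-2 - 1*(-6), -9) = 20 + 148*(4*(-7 - 1*(-2 - 1*(-6))*(-9)*(3 - 9))/(3 - 9)) = 20 + 148*(4*(-7 - 1*(-2 + 6)*(-9)*(-6))/(-6)) = 20 + 148*(4*(-⅙)*(-7 - 1*4*(-9)*(-6))) = 20 + 148*(4*(-⅙)*(-7 - 216)) = 20 + 148*(4*(-⅙)*(-223)) = 20 + 148*(446/3) = 20 + 66008/3 = 66068/3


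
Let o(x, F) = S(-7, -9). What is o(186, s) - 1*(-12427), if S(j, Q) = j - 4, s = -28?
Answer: 12416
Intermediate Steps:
S(j, Q) = -4 + j
o(x, F) = -11 (o(x, F) = -4 - 7 = -11)
o(186, s) - 1*(-12427) = -11 - 1*(-12427) = -11 + 12427 = 12416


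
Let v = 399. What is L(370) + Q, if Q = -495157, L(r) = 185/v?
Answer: -197567458/399 ≈ -4.9516e+5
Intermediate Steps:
L(r) = 185/399
L(370) + Q = 185/399 - 495157 = -197567458/399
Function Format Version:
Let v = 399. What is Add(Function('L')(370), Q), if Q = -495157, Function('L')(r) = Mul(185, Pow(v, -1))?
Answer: Rational(-197567458, 399) ≈ -4.9516e+5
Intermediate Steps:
Function('L')(r) = Rational(185, 399) (Function('L')(r) = Mul(185, Pow(399, -1)) = Mul(185, Rational(1, 399)) = Rational(185, 399))
Add(Function('L')(370), Q) = Add(Rational(185, 399), -495157) = Rational(-197567458, 399)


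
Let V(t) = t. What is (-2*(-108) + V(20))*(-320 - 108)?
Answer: -101008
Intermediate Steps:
(-2*(-108) + V(20))*(-320 - 108) = (-2*(-108) + 20)*(-320 - 108) = (216 + 20)*(-428) = 236*(-428) = -101008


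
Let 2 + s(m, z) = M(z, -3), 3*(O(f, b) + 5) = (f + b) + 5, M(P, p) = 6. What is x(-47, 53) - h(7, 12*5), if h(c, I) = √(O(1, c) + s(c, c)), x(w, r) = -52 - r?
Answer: -105 - √30/3 ≈ -106.83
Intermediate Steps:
O(f, b) = -10/3 + b/3 + f/3 (O(f, b) = -5 + ((f + b) + 5)/3 = -5 + ((b + f) + 5)/3 = -5 + (5 + b + f)/3 = -5 + (5/3 + b/3 + f/3) = -10/3 + b/3 + f/3)
s(m, z) = 4 (s(m, z) = -2 + 6 = 4)
h(c, I) = √(1 + c/3) (h(c, I) = √((-10/3 + c/3 + (⅓)*1) + 4) = √((-10/3 + c/3 + ⅓) + 4) = √((-3 + c/3) + 4) = √(1 + c/3))
x(-47, 53) - h(7, 12*5) = (-52 - 1*53) - √(9 + 3*7)/3 = (-52 - 53) - √(9 + 21)/3 = -105 - √30/3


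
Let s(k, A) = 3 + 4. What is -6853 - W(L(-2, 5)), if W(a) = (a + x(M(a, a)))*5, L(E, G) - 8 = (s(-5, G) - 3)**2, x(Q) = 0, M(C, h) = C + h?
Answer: -6973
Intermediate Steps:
s(k, A) = 7
L(E, G) = 24 (L(E, G) = 8 + (7 - 3)**2 = 8 + 4**2 = 8 + 16 = 24)
W(a) = 5*a (W(a) = (a + 0)*5 = a*5 = 5*a)
-6853 - W(L(-2, 5)) = -6853 - 5*24 = -6853 - 1*120 = -6853 - 120 = -6973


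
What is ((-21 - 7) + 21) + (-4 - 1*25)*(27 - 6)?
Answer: -616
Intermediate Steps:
((-21 - 7) + 21) + (-4 - 1*25)*(27 - 6) = (-28 + 21) + (-4 - 25)*21 = -7 - 29*21 = -7 - 609 = -616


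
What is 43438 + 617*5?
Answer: 46523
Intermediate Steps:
43438 + 617*5 = 43438 + 3085 = 46523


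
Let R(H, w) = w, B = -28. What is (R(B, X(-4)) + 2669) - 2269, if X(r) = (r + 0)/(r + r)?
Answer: 801/2 ≈ 400.50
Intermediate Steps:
X(r) = ½ (X(r) = r/((2*r)) = r*(1/(2*r)) = ½)
(R(B, X(-4)) + 2669) - 2269 = (½ + 2669) - 2269 = 5339/2 - 2269 = 801/2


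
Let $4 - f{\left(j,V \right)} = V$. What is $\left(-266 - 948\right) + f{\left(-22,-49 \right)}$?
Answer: $-1161$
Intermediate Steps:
$f{\left(j,V \right)} = 4 - V$
$\left(-266 - 948\right) + f{\left(-22,-49 \right)} = \left(-266 - 948\right) + \left(4 - -49\right) = -1214 + \left(4 + 49\right) = -1214 + 53 = -1161$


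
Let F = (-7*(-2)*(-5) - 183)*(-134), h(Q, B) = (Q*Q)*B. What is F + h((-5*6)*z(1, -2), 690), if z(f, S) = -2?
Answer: 2517902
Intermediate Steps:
h(Q, B) = B*Q**2 (h(Q, B) = Q**2*B = B*Q**2)
F = 33902 (F = (14*(-5) - 183)*(-134) = (-70 - 183)*(-134) = -253*(-134) = 33902)
F + h((-5*6)*z(1, -2), 690) = 33902 + 690*(-5*6*(-2))**2 = 33902 + 690*(-30*(-2))**2 = 33902 + 690*60**2 = 33902 + 690*3600 = 33902 + 2484000 = 2517902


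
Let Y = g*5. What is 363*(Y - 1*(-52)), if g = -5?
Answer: 9801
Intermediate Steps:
Y = -25 (Y = -5*5 = -25)
363*(Y - 1*(-52)) = 363*(-25 - 1*(-52)) = 363*(-25 + 52) = 363*27 = 9801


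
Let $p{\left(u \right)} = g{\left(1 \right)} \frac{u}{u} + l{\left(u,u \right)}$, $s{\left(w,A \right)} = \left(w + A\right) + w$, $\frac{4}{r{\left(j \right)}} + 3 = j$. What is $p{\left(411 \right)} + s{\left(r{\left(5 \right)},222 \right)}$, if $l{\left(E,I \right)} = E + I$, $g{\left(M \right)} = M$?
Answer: $1049$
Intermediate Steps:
$r{\left(j \right)} = \frac{4}{-3 + j}$
$s{\left(w,A \right)} = A + 2 w$ ($s{\left(w,A \right)} = \left(A + w\right) + w = A + 2 w$)
$p{\left(u \right)} = 1 + 2 u$ ($p{\left(u \right)} = 1 \frac{u}{u} + \left(u + u\right) = 1 \cdot 1 + 2 u = 1 + 2 u$)
$p{\left(411 \right)} + s{\left(r{\left(5 \right)},222 \right)} = \left(1 + 2 \cdot 411\right) + \left(222 + 2 \frac{4}{-3 + 5}\right) = \left(1 + 822\right) + \left(222 + 2 \cdot \frac{4}{2}\right) = 823 + \left(222 + 2 \cdot 4 \cdot \frac{1}{2}\right) = 823 + \left(222 + 2 \cdot 2\right) = 823 + \left(222 + 4\right) = 823 + 226 = 1049$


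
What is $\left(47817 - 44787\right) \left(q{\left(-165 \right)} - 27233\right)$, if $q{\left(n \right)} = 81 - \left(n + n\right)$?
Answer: $-81270660$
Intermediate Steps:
$q{\left(n \right)} = 81 - 2 n$
$\left(47817 - 44787\right) \left(q{\left(-165 \right)} - 27233\right) = \left(47817 - 44787\right) \left(\left(81 - -330\right) - 27233\right) = 3030 \left(\left(81 + 330\right) - 27233\right) = 3030 \left(411 - 27233\right) = 3030 \left(-26822\right) = -81270660$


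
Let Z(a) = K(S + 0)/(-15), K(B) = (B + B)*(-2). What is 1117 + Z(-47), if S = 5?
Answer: 3355/3 ≈ 1118.3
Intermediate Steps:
K(B) = -4*B (K(B) = (2*B)*(-2) = -4*B)
Z(a) = 4/3 (Z(a) = -4*(5 + 0)/(-15) = -4*5*(-1/15) = -20*(-1/15) = 4/3)
1117 + Z(-47) = 1117 + 4/3 = 3355/3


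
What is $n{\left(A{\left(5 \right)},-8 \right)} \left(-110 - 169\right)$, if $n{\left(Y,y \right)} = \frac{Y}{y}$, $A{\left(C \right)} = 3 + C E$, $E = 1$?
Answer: $279$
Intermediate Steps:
$A{\left(C \right)} = 3 + C$ ($A{\left(C \right)} = 3 + C 1 = 3 + C$)
$n{\left(A{\left(5 \right)},-8 \right)} \left(-110 - 169\right) = \frac{3 + 5}{-8} \left(-110 - 169\right) = 8 \left(- \frac{1}{8}\right) \left(-279\right) = \left(-1\right) \left(-279\right) = 279$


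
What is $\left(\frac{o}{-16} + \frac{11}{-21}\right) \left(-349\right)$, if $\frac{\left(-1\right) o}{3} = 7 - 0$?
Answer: $- \frac{92485}{336} \approx -275.25$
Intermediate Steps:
$o = -21$ ($o = - 3 \left(7 - 0\right) = - 3 \left(7 + 0\right) = \left(-3\right) 7 = -21$)
$\left(\frac{o}{-16} + \frac{11}{-21}\right) \left(-349\right) = \left(- \frac{21}{-16} + \frac{11}{-21}\right) \left(-349\right) = \left(\left(-21\right) \left(- \frac{1}{16}\right) + 11 \left(- \frac{1}{21}\right)\right) \left(-349\right) = \left(\frac{21}{16} - \frac{11}{21}\right) \left(-349\right) = \frac{265}{336} \left(-349\right) = - \frac{92485}{336}$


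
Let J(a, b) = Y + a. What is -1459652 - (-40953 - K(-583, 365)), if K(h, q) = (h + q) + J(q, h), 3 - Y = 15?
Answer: -1418564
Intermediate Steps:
Y = -12 (Y = 3 - 1*15 = 3 - 15 = -12)
J(a, b) = -12 + a
K(h, q) = -12 + h + 2*q (K(h, q) = (h + q) + (-12 + q) = -12 + h + 2*q)
-1459652 - (-40953 - K(-583, 365)) = -1459652 - (-40953 - (-12 - 583 + 2*365)) = -1459652 - (-40953 - (-12 - 583 + 730)) = -1459652 - (-40953 - 1*135) = -1459652 - (-40953 - 135) = -1459652 - 1*(-41088) = -1459652 + 41088 = -1418564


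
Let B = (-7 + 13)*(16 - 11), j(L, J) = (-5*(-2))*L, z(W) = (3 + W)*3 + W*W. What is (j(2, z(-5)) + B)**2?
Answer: 2500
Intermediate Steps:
z(W) = 9 + W**2 + 3*W (z(W) = (9 + 3*W) + W**2 = 9 + W**2 + 3*W)
j(L, J) = 10*L
B = 30 (B = 6*5 = 30)
(j(2, z(-5)) + B)**2 = (10*2 + 30)**2 = (20 + 30)**2 = 50**2 = 2500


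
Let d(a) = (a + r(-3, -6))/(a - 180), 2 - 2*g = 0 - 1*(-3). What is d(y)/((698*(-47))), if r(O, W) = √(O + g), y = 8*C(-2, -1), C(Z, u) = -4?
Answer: -4/869359 + I*√14/13909744 ≈ -4.6011e-6 + 2.69e-7*I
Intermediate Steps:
y = -32 (y = 8*(-4) = -32)
g = -½ (g = 1 - (0 - 1*(-3))/2 = 1 - (0 + 3)/2 = 1 - ½*3 = 1 - 3/2 = -½ ≈ -0.50000)
r(O, W) = √(-½ + O) (r(O, W) = √(O - ½) = √(-½ + O))
d(a) = (a + I*√14/2)/(-180 + a) (d(a) = (a + √(-2 + 4*(-3))/2)/(a - 180) = (a + √(-2 - 12)/2)/(-180 + a) = (a + √(-14)/2)/(-180 + a) = (a + (I*√14)/2)/(-180 + a) = (a + I*√14/2)/(-180 + a))
d(y)/((698*(-47))) = ((-32 + I*√14/2)/(-180 - 32))/((698*(-47))) = ((-32 + I*√14/2)/(-212))/(-32806) = -(-32 + I*√14/2)/212*(-1/32806) = (8/53 - I*√14/424)*(-1/32806) = -4/869359 + I*√14/13909744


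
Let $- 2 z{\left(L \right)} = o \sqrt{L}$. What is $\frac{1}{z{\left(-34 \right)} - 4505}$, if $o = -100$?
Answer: $- \frac{53}{239765} - \frac{2 i \sqrt{34}}{815201} \approx -0.00022105 - 1.4306 \cdot 10^{-5} i$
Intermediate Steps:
$z{\left(L \right)} = 50 \sqrt{L}$ ($z{\left(L \right)} = - \frac{\left(-100\right) \sqrt{L}}{2} = 50 \sqrt{L}$)
$\frac{1}{z{\left(-34 \right)} - 4505} = \frac{1}{50 \sqrt{-34} - 4505} = \frac{1}{50 i \sqrt{34} - 4505} = \frac{1}{-4505 + 50 i \sqrt{34}}$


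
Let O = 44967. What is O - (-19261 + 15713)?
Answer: 48515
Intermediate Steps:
O - (-19261 + 15713) = 44967 - (-19261 + 15713) = 44967 - 1*(-3548) = 44967 + 3548 = 48515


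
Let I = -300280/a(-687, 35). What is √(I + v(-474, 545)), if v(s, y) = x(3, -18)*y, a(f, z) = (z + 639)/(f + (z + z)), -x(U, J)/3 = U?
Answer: √30661404115/337 ≈ 519.60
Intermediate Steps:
x(U, J) = -3*U
a(f, z) = (639 + z)/(f + 2*z)
v(s, y) = -9*y (v(s, y) = (-3*3)*y = -9*y)
I = 92636380/337 (I = -300280*(-687 + 2*35)/(639 + 35) = -300280/(674/(-687 + 70)) = -300280/(674/(-617)) = -300280/((-1/617*674)) = -300280/(-674/617) = -300280*(-617/674) = 92636380/337 ≈ 2.7489e+5)
√(I + v(-474, 545)) = √(92636380/337 - 9*545) = √(92636380/337 - 4905) = √(90983395/337) = √30661404115/337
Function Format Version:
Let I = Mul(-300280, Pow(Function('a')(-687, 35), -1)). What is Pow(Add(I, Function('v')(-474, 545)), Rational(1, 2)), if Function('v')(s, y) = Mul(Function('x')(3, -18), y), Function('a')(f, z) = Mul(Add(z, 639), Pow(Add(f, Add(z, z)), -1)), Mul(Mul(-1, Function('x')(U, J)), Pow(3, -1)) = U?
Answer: Mul(Rational(1, 337), Pow(30661404115, Rational(1, 2))) ≈ 519.60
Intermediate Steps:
Function('x')(U, J) = Mul(-3, U)
Function('a')(f, z) = Mul(Pow(Add(f, Mul(2, z)), -1), Add(639, z)) (Function('a')(f, z) = Mul(Add(639, z), Pow(Add(f, Mul(2, z)), -1)) = Mul(Pow(Add(f, Mul(2, z)), -1), Add(639, z)))
Function('v')(s, y) = Mul(-9, y) (Function('v')(s, y) = Mul(Mul(-3, 3), y) = Mul(-9, y))
I = Rational(92636380, 337) (I = Mul(-300280, Pow(Mul(Pow(Add(-687, Mul(2, 35)), -1), Add(639, 35)), -1)) = Mul(-300280, Pow(Mul(Pow(Add(-687, 70), -1), 674), -1)) = Mul(-300280, Pow(Mul(Pow(-617, -1), 674), -1)) = Mul(-300280, Pow(Mul(Rational(-1, 617), 674), -1)) = Mul(-300280, Pow(Rational(-674, 617), -1)) = Mul(-300280, Rational(-617, 674)) = Rational(92636380, 337) ≈ 2.7489e+5)
Pow(Add(I, Function('v')(-474, 545)), Rational(1, 2)) = Pow(Add(Rational(92636380, 337), Mul(-9, 545)), Rational(1, 2)) = Pow(Add(Rational(92636380, 337), -4905), Rational(1, 2)) = Pow(Rational(90983395, 337), Rational(1, 2)) = Mul(Rational(1, 337), Pow(30661404115, Rational(1, 2)))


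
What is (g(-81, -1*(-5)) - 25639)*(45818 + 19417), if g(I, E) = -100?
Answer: -1679083665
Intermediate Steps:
(g(-81, -1*(-5)) - 25639)*(45818 + 19417) = (-100 - 25639)*(45818 + 19417) = -25739*65235 = -1679083665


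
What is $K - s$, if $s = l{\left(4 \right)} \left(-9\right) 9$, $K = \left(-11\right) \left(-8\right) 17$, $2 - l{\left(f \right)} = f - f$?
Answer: $1658$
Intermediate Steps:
$l{\left(f \right)} = 2$ ($l{\left(f \right)} = 2 - \left(f - f\right) = 2 - 0 = 2 + 0 = 2$)
$K = 1496$ ($K = 88 \cdot 17 = 1496$)
$s = -162$ ($s = 2 \left(-9\right) 9 = \left(-18\right) 9 = -162$)
$K - s = 1496 - -162 = 1496 + 162 = 1658$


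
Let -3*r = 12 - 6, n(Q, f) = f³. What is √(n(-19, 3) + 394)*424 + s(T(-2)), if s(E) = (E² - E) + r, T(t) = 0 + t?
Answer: 4 + 424*√421 ≈ 8703.8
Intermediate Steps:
r = -2 (r = -(12 - 6)/3 = -⅓*6 = -2)
T(t) = t
s(E) = -2 + E² - E (s(E) = (E² - E) - 2 = -2 + E² - E)
√(n(-19, 3) + 394)*424 + s(T(-2)) = √(3³ + 394)*424 + (-2 + (-2)² - 1*(-2)) = √(27 + 394)*424 + (-2 + 4 + 2) = √421*424 + 4 = 424*√421 + 4 = 4 + 424*√421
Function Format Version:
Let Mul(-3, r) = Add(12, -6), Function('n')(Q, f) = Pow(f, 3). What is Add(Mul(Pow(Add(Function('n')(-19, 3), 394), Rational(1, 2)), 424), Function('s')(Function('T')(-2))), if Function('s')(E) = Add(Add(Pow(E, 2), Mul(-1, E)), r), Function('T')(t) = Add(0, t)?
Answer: Add(4, Mul(424, Pow(421, Rational(1, 2)))) ≈ 8703.8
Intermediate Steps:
r = -2 (r = Mul(Rational(-1, 3), Add(12, -6)) = Mul(Rational(-1, 3), 6) = -2)
Function('T')(t) = t
Function('s')(E) = Add(-2, Pow(E, 2), Mul(-1, E)) (Function('s')(E) = Add(Add(Pow(E, 2), Mul(-1, E)), -2) = Add(-2, Pow(E, 2), Mul(-1, E)))
Add(Mul(Pow(Add(Function('n')(-19, 3), 394), Rational(1, 2)), 424), Function('s')(Function('T')(-2))) = Add(Mul(Pow(Add(Pow(3, 3), 394), Rational(1, 2)), 424), Add(-2, Pow(-2, 2), Mul(-1, -2))) = Add(Mul(Pow(Add(27, 394), Rational(1, 2)), 424), Add(-2, 4, 2)) = Add(Mul(Pow(421, Rational(1, 2)), 424), 4) = Add(Mul(424, Pow(421, Rational(1, 2))), 4) = Add(4, Mul(424, Pow(421, Rational(1, 2))))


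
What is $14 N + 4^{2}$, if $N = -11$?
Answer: $-138$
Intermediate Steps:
$14 N + 4^{2} = 14 \left(-11\right) + 4^{2} = -154 + 16 = -138$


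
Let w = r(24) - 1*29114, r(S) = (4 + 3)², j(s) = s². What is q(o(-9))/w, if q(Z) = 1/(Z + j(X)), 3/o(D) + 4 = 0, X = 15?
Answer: -4/26071305 ≈ -1.5343e-7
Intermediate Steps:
o(D) = -¾ (o(D) = 3/(-4 + 0) = 3/(-4) = 3*(-¼) = -¾)
q(Z) = 1/(225 + Z) (q(Z) = 1/(Z + 15²) = 1/(Z + 225) = 1/(225 + Z))
r(S) = 49 (r(S) = 7² = 49)
w = -29065 (w = 49 - 1*29114 = 49 - 29114 = -29065)
q(o(-9))/w = 1/((225 - ¾)*(-29065)) = -1/29065/(897/4) = (4/897)*(-1/29065) = -4/26071305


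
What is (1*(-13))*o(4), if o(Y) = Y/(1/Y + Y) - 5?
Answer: 897/17 ≈ 52.765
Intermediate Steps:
o(Y) = -5 + Y/(Y + 1/Y) (o(Y) = Y/(1/Y + Y) - 5 = Y/(Y + 1/Y) - 5 = -5 + Y/(Y + 1/Y))
(1*(-13))*o(4) = (1*(-13))*((-5 - 4*4**2)/(1 + 4**2)) = -13*(-5 - 4*16)/(1 + 16) = -13*(-5 - 64)/17 = -13*(-69)/17 = -13*(-69/17) = 897/17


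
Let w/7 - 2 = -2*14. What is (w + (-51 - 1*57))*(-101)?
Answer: 29290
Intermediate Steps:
w = -182 (w = 14 + 7*(-2*14) = 14 + 7*(-28) = 14 - 196 = -182)
(w + (-51 - 1*57))*(-101) = (-182 + (-51 - 1*57))*(-101) = (-182 + (-51 - 57))*(-101) = (-182 - 108)*(-101) = -290*(-101) = 29290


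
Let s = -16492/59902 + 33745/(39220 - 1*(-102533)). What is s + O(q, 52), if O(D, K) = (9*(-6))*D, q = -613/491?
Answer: 286072577423/4245644103 ≈ 67.380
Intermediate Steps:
q = -613/491 (q = -613*1/491 = -613/491 ≈ -1.2485)
O(D, K) = -54*D
s = -158198743/4245644103 (s = -16492*1/59902 + 33745/(39220 + 102533) = -8246/29951 + 33745/141753 = -158198743/4245644103 ≈ -0.037261)
s + O(q, 52) = -158198743/4245644103 - 54*(-613/491) = -158198743/4245644103 + 33102/491 = 286072577423/4245644103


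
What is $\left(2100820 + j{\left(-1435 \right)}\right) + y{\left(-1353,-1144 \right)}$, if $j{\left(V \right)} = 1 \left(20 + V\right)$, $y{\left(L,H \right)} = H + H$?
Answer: $2097117$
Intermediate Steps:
$y{\left(L,H \right)} = 2 H$
$j{\left(V \right)} = 20 + V$
$\left(2100820 + j{\left(-1435 \right)}\right) + y{\left(-1353,-1144 \right)} = \left(2100820 + \left(20 - 1435\right)\right) + 2 \left(-1144\right) = \left(2100820 - 1415\right) - 2288 = 2099405 - 2288 = 2097117$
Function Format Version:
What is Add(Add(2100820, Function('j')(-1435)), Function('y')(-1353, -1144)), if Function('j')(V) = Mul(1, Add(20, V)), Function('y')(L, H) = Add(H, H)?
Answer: 2097117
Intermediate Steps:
Function('y')(L, H) = Mul(2, H)
Function('j')(V) = Add(20, V)
Add(Add(2100820, Function('j')(-1435)), Function('y')(-1353, -1144)) = Add(Add(2100820, Add(20, -1435)), Mul(2, -1144)) = Add(Add(2100820, -1415), -2288) = Add(2099405, -2288) = 2097117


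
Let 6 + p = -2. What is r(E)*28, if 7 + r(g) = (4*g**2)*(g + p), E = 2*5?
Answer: 22204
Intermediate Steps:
p = -8 (p = -6 - 2 = -8)
E = 10
r(g) = -7 + 4*g**2*(-8 + g) (r(g) = -7 + (4*g**2)*(g - 8) = -7 + (4*g**2)*(-8 + g) = -7 + 4*g**2*(-8 + g))
r(E)*28 = (-7 - 32*10**2 + 4*10**3)*28 = (-7 - 32*100 + 4*1000)*28 = (-7 - 3200 + 4000)*28 = 793*28 = 22204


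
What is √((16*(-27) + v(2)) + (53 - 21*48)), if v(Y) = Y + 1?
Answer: 2*I*√346 ≈ 37.202*I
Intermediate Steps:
v(Y) = 1 + Y
√((16*(-27) + v(2)) + (53 - 21*48)) = √((16*(-27) + (1 + 2)) + (53 - 21*48)) = √((-432 + 3) + (53 - 1008)) = √(-429 - 955) = √(-1384) = 2*I*√346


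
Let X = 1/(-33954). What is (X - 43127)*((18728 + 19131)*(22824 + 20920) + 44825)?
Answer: -2425155437411292439/33954 ≈ -7.1425e+13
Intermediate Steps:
X = -1/33954 ≈ -2.9452e-5
(X - 43127)*((18728 + 19131)*(22824 + 20920) + 44825) = (-1/33954 - 43127)*((18728 + 19131)*(22824 + 20920) + 44825) = -1464334159*(37859*43744 + 44825)/33954 = -1464334159*(1656104096 + 44825)/33954 = -1464334159/33954*1656148921 = -2425155437411292439/33954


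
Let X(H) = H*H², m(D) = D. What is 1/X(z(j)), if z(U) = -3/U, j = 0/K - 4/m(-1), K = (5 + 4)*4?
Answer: -64/27 ≈ -2.3704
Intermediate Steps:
K = 36 (K = 9*4 = 36)
j = 4 (j = 0/36 - 4/(-1) = 0*(1/36) - 4*(-1) = 0 + 4 = 4)
X(H) = H³
1/X(z(j)) = 1/((-3/4)³) = 1/((-3*¼)³) = 1/((-¾)³) = 1/(-27/64) = -64/27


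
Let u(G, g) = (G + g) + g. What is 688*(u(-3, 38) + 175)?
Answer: 170624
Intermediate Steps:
u(G, g) = G + 2*g
688*(u(-3, 38) + 175) = 688*((-3 + 2*38) + 175) = 688*((-3 + 76) + 175) = 688*(73 + 175) = 688*248 = 170624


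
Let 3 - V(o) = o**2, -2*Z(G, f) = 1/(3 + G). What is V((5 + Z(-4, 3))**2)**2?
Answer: 212955649/256 ≈ 8.3186e+5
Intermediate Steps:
Z(G, f) = -1/(2*(3 + G))
V(o) = 3 - o**2
V((5 + Z(-4, 3))**2)**2 = (3 - ((5 - 1/(6 + 2*(-4)))**2)**2)**2 = (3 - ((5 - 1/(6 - 8))**2)**2)**2 = (3 - ((5 - 1/(-2))**2)**2)**2 = (3 - ((5 - 1*(-1/2))**2)**2)**2 = (3 - ((5 + 1/2)**2)**2)**2 = (3 - ((11/2)**2)**2)**2 = (3 - (121/4)**2)**2 = (3 - 1*14641/16)**2 = (3 - 14641/16)**2 = (-14593/16)**2 = 212955649/256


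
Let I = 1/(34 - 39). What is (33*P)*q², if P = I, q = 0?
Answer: 0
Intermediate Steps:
I = -⅕ (I = 1/(-5) = -⅕ ≈ -0.20000)
P = -⅕ ≈ -0.20000
(33*P)*q² = (33*(-⅕))*0² = -33/5*0 = 0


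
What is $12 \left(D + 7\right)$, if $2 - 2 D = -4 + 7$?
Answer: $78$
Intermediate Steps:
$D = - \frac{1}{2}$ ($D = 1 - \frac{-4 + 7}{2} = 1 - \frac{3}{2} = - \frac{1}{2} \approx -0.5$)
$12 \left(D + 7\right) = 12 \left(- \frac{1}{2} + 7\right) = 12 \cdot \frac{13}{2} = 78$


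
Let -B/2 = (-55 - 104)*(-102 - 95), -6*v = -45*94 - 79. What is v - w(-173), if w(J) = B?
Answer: 380185/6 ≈ 63364.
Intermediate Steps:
v = 4309/6 (v = -(-45*94 - 79)/6 = -(-4230 - 79)/6 = -⅙*(-4309) = 4309/6 ≈ 718.17)
B = -62646 (B = -2*(-55 - 104)*(-102 - 95) = -(-318)*(-197) = -2*31323 = -62646)
w(J) = -62646
v - w(-173) = 4309/6 - 1*(-62646) = 4309/6 + 62646 = 380185/6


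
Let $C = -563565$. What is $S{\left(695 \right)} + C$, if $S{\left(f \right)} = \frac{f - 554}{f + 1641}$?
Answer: $- \frac{1316487699}{2336} \approx -5.6357 \cdot 10^{5}$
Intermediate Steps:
$S{\left(f \right)} = \frac{-554 + f}{1641 + f}$
$S{\left(695 \right)} + C = \frac{-554 + 695}{1641 + 695} - 563565 = \frac{1}{2336} \cdot 141 - 563565 = \frac{141}{2336} - 563565 = - \frac{1316487699}{2336}$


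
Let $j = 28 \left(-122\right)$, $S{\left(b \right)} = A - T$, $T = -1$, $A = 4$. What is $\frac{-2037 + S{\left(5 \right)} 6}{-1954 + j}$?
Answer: $\frac{669}{1790} \approx 0.37374$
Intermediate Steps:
$S{\left(b \right)} = 5$ ($S{\left(b \right)} = 4 - -1 = 4 + 1 = 5$)
$j = -3416$
$\frac{-2037 + S{\left(5 \right)} 6}{-1954 + j} = \frac{-2037 + 5 \cdot 6}{-1954 - 3416} = \frac{-2037 + 30}{-5370} = \left(-2007\right) \left(- \frac{1}{5370}\right) = \frac{669}{1790}$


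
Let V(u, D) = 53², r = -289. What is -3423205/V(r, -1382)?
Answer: -3423205/2809 ≈ -1218.7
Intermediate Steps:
V(u, D) = 2809
-3423205/V(r, -1382) = -3423205/2809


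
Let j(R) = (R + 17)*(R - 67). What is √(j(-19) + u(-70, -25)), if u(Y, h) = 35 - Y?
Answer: √277 ≈ 16.643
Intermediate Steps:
j(R) = (-67 + R)*(17 + R) (j(R) = (17 + R)*(-67 + R) = (-67 + R)*(17 + R))
√(j(-19) + u(-70, -25)) = √((-1139 + (-19)² - 50*(-19)) + (35 - 1*(-70))) = √((-1139 + 361 + 950) + (35 + 70)) = √(172 + 105) = √277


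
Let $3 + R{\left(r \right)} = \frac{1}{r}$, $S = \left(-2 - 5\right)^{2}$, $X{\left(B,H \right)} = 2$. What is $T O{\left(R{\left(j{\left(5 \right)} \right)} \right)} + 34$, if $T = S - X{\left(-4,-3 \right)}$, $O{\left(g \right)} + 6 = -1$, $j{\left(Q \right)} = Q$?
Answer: $-295$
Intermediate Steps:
$S = 49$ ($S = \left(-7\right)^{2} = 49$)
$R{\left(r \right)} = -3 + \frac{1}{r}$
$O{\left(g \right)} = -7$ ($O{\left(g \right)} = -6 - 1 = -7$)
$T = 47$ ($T = 49 - 2 = 47$)
$T O{\left(R{\left(j{\left(5 \right)} \right)} \right)} + 34 = 47 \left(-7\right) + 34 = -329 + 34 = -295$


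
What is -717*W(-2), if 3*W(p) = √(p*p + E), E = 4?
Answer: -478*√2 ≈ -675.99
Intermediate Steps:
W(p) = √(4 + p²)/3 (W(p) = √(p*p + 4)/3 = √(p² + 4)/3 = √(4 + p²)/3)
-717*W(-2) = -239*√(4 + (-2)²) = -239*√(4 + 4) = -239*√8 = -239*2*√2 = -478*√2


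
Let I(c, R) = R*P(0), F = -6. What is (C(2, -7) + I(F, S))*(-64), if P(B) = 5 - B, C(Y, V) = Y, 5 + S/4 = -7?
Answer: 15232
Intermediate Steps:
S = -48 (S = -20 + 4*(-7) = -20 - 28 = -48)
I(c, R) = 5*R (I(c, R) = R*(5 - 1*0) = R*(5 + 0) = R*5 = 5*R)
(C(2, -7) + I(F, S))*(-64) = (2 + 5*(-48))*(-64) = (2 - 240)*(-64) = -238*(-64) = 15232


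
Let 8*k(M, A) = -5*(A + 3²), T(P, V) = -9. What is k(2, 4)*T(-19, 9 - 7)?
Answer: 585/8 ≈ 73.125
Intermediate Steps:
k(M, A) = -45/8 - 5*A/8 (k(M, A) = (-5*(A + 3²))/8 = (-5*(A + 9))/8 = (-5*(9 + A))/8 = (-45 - 5*A)/8 = -45/8 - 5*A/8)
k(2, 4)*T(-19, 9 - 7) = (-45/8 - 5/8*4)*(-9) = (-45/8 - 5/2)*(-9) = -65/8*(-9) = 585/8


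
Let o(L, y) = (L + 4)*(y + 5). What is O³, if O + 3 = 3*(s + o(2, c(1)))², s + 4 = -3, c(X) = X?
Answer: 16003008000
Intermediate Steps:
o(L, y) = (4 + L)*(5 + y)
s = -7 (s = -4 - 3 = -7)
O = 2520 (O = -3 + 3*(-7 + (20 + 4*1 + 5*2 + 2*1))² = -3 + 3*(-7 + (20 + 4 + 10 + 2))² = -3 + 3*(-7 + 36)² = -3 + 3*29² = -3 + 3*841 = -3 + 2523 = 2520)
O³ = 2520³ = 16003008000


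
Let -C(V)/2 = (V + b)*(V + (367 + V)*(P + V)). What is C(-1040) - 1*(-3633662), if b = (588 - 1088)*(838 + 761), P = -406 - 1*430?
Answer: 2019778862302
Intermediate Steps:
P = -836 (P = -406 - 430 = -836)
b = -799500 (b = -500*1599 = -799500)
C(V) = -2*(-799500 + V)*(V + (-836 + V)*(367 + V)) (C(V) = -2*(V - 799500)*(V + (367 + V)*(-836 + V)) = -2*(-799500 + V)*(V + (-836 + V)*(367 + V)))
C(-1040) - 1*(-3633662) = (-490592388000 - 747718376*(-1040) - 2*(-1040)³ + 1599936*(-1040)²) - 1*(-3633662) = (-490592388000 + 777627111040 - 2*(-1124864000) + 1599936*1081600) + 3633662 = (-490592388000 + 777627111040 + 2249728000 + 1730490777600) + 3633662 = 2019775228640 + 3633662 = 2019778862302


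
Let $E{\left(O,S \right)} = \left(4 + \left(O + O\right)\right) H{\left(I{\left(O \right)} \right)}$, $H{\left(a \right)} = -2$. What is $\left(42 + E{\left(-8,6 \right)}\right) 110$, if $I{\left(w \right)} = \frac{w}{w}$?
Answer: $7260$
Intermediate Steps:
$I{\left(w \right)} = 1$
$E{\left(O,S \right)} = -8 - 4 O$ ($E{\left(O,S \right)} = \left(4 + \left(O + O\right)\right) \left(-2\right) = \left(4 + 2 O\right) \left(-2\right) = -8 - 4 O$)
$\left(42 + E{\left(-8,6 \right)}\right) 110 = \left(42 - -24\right) 110 = \left(42 + \left(-8 + 32\right)\right) 110 = \left(42 + 24\right) 110 = 66 \cdot 110 = 7260$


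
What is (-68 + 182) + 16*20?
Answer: 434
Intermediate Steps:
(-68 + 182) + 16*20 = 114 + 320 = 434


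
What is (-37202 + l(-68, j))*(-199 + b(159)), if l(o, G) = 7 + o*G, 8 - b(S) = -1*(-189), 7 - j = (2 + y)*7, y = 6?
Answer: 12867940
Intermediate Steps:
j = -49 (j = 7 - (2 + 6)*7 = 7 - 8*7 = 7 - 1*56 = 7 - 56 = -49)
b(S) = -181 (b(S) = 8 - (-1)*(-189) = 8 - 1*189 = 8 - 189 = -181)
l(o, G) = 7 + G*o
(-37202 + l(-68, j))*(-199 + b(159)) = (-37202 + (7 - 49*(-68)))*(-199 - 181) = (-37202 + (7 + 3332))*(-380) = (-37202 + 3339)*(-380) = -33863*(-380) = 12867940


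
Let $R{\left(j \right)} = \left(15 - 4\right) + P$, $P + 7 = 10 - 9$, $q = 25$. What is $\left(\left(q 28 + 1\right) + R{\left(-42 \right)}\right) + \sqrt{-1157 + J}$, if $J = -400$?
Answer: $706 + 3 i \sqrt{173} \approx 706.0 + 39.459 i$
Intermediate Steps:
$P = -6$ ($P = -7 + \left(10 - 9\right) = -7 + 1 = -6$)
$R{\left(j \right)} = 5$ ($R{\left(j \right)} = \left(15 - 4\right) - 6 = 11 - 6 = 5$)
$\left(\left(q 28 + 1\right) + R{\left(-42 \right)}\right) + \sqrt{-1157 + J} = \left(\left(25 \cdot 28 + 1\right) + 5\right) + \sqrt{-1157 - 400} = \left(\left(700 + 1\right) + 5\right) + \sqrt{-1557} = \left(701 + 5\right) + 3 i \sqrt{173} = 706 + 3 i \sqrt{173}$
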